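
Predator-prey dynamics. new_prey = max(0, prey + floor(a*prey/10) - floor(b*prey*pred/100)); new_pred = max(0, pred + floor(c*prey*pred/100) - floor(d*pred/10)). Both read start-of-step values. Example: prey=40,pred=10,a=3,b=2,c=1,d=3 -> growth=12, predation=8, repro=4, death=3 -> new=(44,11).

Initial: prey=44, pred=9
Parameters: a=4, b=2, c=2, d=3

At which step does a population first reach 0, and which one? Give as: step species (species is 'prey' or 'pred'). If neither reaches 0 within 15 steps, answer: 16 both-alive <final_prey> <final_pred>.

Answer: 5 prey

Derivation:
Step 1: prey: 44+17-7=54; pred: 9+7-2=14
Step 2: prey: 54+21-15=60; pred: 14+15-4=25
Step 3: prey: 60+24-30=54; pred: 25+30-7=48
Step 4: prey: 54+21-51=24; pred: 48+51-14=85
Step 5: prey: 24+9-40=0; pred: 85+40-25=100
First extinction: prey at step 5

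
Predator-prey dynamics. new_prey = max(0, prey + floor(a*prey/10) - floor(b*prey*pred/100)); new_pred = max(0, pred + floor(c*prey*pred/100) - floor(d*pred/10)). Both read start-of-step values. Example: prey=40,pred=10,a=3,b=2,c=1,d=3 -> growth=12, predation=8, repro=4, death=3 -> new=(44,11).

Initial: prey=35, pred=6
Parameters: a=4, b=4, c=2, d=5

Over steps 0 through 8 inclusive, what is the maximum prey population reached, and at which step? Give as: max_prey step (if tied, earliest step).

Answer: 48 3

Derivation:
Step 1: prey: 35+14-8=41; pred: 6+4-3=7
Step 2: prey: 41+16-11=46; pred: 7+5-3=9
Step 3: prey: 46+18-16=48; pred: 9+8-4=13
Step 4: prey: 48+19-24=43; pred: 13+12-6=19
Step 5: prey: 43+17-32=28; pred: 19+16-9=26
Step 6: prey: 28+11-29=10; pred: 26+14-13=27
Step 7: prey: 10+4-10=4; pred: 27+5-13=19
Step 8: prey: 4+1-3=2; pred: 19+1-9=11
Max prey = 48 at step 3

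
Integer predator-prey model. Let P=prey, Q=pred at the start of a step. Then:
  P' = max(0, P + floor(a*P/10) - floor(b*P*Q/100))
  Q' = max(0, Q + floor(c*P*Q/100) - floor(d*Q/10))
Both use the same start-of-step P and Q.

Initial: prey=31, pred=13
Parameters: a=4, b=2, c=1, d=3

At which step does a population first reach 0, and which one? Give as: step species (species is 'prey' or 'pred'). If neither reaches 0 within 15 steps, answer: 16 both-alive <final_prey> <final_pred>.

Answer: 16 both-alive 9 13

Derivation:
Step 1: prey: 31+12-8=35; pred: 13+4-3=14
Step 2: prey: 35+14-9=40; pred: 14+4-4=14
Step 3: prey: 40+16-11=45; pred: 14+5-4=15
Step 4: prey: 45+18-13=50; pred: 15+6-4=17
Step 5: prey: 50+20-17=53; pred: 17+8-5=20
Step 6: prey: 53+21-21=53; pred: 20+10-6=24
Step 7: prey: 53+21-25=49; pred: 24+12-7=29
Step 8: prey: 49+19-28=40; pred: 29+14-8=35
Step 9: prey: 40+16-28=28; pred: 35+14-10=39
Step 10: prey: 28+11-21=18; pred: 39+10-11=38
Step 11: prey: 18+7-13=12; pred: 38+6-11=33
Step 12: prey: 12+4-7=9; pred: 33+3-9=27
Step 13: prey: 9+3-4=8; pred: 27+2-8=21
Step 14: prey: 8+3-3=8; pred: 21+1-6=16
Step 15: prey: 8+3-2=9; pred: 16+1-4=13
No extinction within 15 steps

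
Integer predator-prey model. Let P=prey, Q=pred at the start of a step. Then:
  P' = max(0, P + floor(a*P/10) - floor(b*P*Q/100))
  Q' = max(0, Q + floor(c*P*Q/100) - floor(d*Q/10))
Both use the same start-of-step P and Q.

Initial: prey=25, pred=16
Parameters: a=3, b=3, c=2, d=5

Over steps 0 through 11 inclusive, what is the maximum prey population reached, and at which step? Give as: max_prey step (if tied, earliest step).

Answer: 38 11

Derivation:
Step 1: prey: 25+7-12=20; pred: 16+8-8=16
Step 2: prey: 20+6-9=17; pred: 16+6-8=14
Step 3: prey: 17+5-7=15; pred: 14+4-7=11
Step 4: prey: 15+4-4=15; pred: 11+3-5=9
Step 5: prey: 15+4-4=15; pred: 9+2-4=7
Step 6: prey: 15+4-3=16; pred: 7+2-3=6
Step 7: prey: 16+4-2=18; pred: 6+1-3=4
Step 8: prey: 18+5-2=21; pred: 4+1-2=3
Step 9: prey: 21+6-1=26; pred: 3+1-1=3
Step 10: prey: 26+7-2=31; pred: 3+1-1=3
Step 11: prey: 31+9-2=38; pred: 3+1-1=3
Max prey = 38 at step 11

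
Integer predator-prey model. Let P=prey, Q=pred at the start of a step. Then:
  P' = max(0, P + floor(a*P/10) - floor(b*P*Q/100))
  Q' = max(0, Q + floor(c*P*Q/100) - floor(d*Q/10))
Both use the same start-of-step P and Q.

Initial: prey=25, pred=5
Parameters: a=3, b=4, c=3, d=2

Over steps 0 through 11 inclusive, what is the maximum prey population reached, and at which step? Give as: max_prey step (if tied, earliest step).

Answer: 28 2

Derivation:
Step 1: prey: 25+7-5=27; pred: 5+3-1=7
Step 2: prey: 27+8-7=28; pred: 7+5-1=11
Step 3: prey: 28+8-12=24; pred: 11+9-2=18
Step 4: prey: 24+7-17=14; pred: 18+12-3=27
Step 5: prey: 14+4-15=3; pred: 27+11-5=33
Step 6: prey: 3+0-3=0; pred: 33+2-6=29
Step 7: prey: 0+0-0=0; pred: 29+0-5=24
Step 8: prey: 0+0-0=0; pred: 24+0-4=20
Step 9: prey: 0+0-0=0; pred: 20+0-4=16
Step 10: prey: 0+0-0=0; pred: 16+0-3=13
Step 11: prey: 0+0-0=0; pred: 13+0-2=11
Max prey = 28 at step 2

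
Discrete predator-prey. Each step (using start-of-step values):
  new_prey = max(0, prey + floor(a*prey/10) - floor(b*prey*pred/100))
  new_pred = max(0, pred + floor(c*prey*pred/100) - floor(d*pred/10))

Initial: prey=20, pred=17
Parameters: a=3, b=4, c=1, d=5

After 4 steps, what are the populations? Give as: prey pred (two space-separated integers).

Step 1: prey: 20+6-13=13; pred: 17+3-8=12
Step 2: prey: 13+3-6=10; pred: 12+1-6=7
Step 3: prey: 10+3-2=11; pred: 7+0-3=4
Step 4: prey: 11+3-1=13; pred: 4+0-2=2

Answer: 13 2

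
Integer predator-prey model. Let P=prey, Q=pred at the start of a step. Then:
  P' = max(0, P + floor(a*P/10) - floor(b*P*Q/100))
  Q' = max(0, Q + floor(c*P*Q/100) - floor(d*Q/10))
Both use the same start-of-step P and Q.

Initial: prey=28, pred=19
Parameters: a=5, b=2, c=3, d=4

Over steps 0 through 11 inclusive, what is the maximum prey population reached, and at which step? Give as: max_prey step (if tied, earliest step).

Answer: 32 1

Derivation:
Step 1: prey: 28+14-10=32; pred: 19+15-7=27
Step 2: prey: 32+16-17=31; pred: 27+25-10=42
Step 3: prey: 31+15-26=20; pred: 42+39-16=65
Step 4: prey: 20+10-26=4; pred: 65+39-26=78
Step 5: prey: 4+2-6=0; pred: 78+9-31=56
Step 6: prey: 0+0-0=0; pred: 56+0-22=34
Step 7: prey: 0+0-0=0; pred: 34+0-13=21
Step 8: prey: 0+0-0=0; pred: 21+0-8=13
Step 9: prey: 0+0-0=0; pred: 13+0-5=8
Step 10: prey: 0+0-0=0; pred: 8+0-3=5
Step 11: prey: 0+0-0=0; pred: 5+0-2=3
Max prey = 32 at step 1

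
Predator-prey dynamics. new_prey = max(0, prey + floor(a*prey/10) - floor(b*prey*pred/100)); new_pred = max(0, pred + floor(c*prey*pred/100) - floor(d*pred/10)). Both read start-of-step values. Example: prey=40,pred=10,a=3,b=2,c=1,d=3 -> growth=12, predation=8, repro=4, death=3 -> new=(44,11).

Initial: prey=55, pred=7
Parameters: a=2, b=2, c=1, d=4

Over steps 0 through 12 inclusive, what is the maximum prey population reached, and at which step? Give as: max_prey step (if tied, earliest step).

Step 1: prey: 55+11-7=59; pred: 7+3-2=8
Step 2: prey: 59+11-9=61; pred: 8+4-3=9
Step 3: prey: 61+12-10=63; pred: 9+5-3=11
Step 4: prey: 63+12-13=62; pred: 11+6-4=13
Step 5: prey: 62+12-16=58; pred: 13+8-5=16
Step 6: prey: 58+11-18=51; pred: 16+9-6=19
Step 7: prey: 51+10-19=42; pred: 19+9-7=21
Step 8: prey: 42+8-17=33; pred: 21+8-8=21
Step 9: prey: 33+6-13=26; pred: 21+6-8=19
Step 10: prey: 26+5-9=22; pred: 19+4-7=16
Step 11: prey: 22+4-7=19; pred: 16+3-6=13
Step 12: prey: 19+3-4=18; pred: 13+2-5=10
Max prey = 63 at step 3

Answer: 63 3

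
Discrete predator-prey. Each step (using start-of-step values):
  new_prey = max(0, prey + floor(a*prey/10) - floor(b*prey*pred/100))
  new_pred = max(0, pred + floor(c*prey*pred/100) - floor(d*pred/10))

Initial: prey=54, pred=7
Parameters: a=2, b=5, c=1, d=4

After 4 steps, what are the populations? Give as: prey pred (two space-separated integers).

Answer: 26 7

Derivation:
Step 1: prey: 54+10-18=46; pred: 7+3-2=8
Step 2: prey: 46+9-18=37; pred: 8+3-3=8
Step 3: prey: 37+7-14=30; pred: 8+2-3=7
Step 4: prey: 30+6-10=26; pred: 7+2-2=7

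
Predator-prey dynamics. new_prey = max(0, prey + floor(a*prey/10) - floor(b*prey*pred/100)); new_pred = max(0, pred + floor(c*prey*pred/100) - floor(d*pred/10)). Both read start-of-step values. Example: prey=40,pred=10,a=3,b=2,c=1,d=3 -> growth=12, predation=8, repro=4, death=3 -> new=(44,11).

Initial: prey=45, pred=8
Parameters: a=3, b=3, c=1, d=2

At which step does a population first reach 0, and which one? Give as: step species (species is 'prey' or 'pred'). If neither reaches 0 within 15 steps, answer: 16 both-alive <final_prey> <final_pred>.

Answer: 16 both-alive 5 6

Derivation:
Step 1: prey: 45+13-10=48; pred: 8+3-1=10
Step 2: prey: 48+14-14=48; pred: 10+4-2=12
Step 3: prey: 48+14-17=45; pred: 12+5-2=15
Step 4: prey: 45+13-20=38; pred: 15+6-3=18
Step 5: prey: 38+11-20=29; pred: 18+6-3=21
Step 6: prey: 29+8-18=19; pred: 21+6-4=23
Step 7: prey: 19+5-13=11; pred: 23+4-4=23
Step 8: prey: 11+3-7=7; pred: 23+2-4=21
Step 9: prey: 7+2-4=5; pred: 21+1-4=18
Step 10: prey: 5+1-2=4; pred: 18+0-3=15
Step 11: prey: 4+1-1=4; pred: 15+0-3=12
Step 12: prey: 4+1-1=4; pred: 12+0-2=10
Step 13: prey: 4+1-1=4; pred: 10+0-2=8
Step 14: prey: 4+1-0=5; pred: 8+0-1=7
Step 15: prey: 5+1-1=5; pred: 7+0-1=6
No extinction within 15 steps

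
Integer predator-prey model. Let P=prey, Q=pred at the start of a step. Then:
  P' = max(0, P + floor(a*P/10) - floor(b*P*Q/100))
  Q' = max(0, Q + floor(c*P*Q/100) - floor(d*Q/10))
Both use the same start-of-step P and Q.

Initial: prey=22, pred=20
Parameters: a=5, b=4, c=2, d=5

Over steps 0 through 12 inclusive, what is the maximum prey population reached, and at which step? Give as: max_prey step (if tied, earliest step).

Step 1: prey: 22+11-17=16; pred: 20+8-10=18
Step 2: prey: 16+8-11=13; pred: 18+5-9=14
Step 3: prey: 13+6-7=12; pred: 14+3-7=10
Step 4: prey: 12+6-4=14; pred: 10+2-5=7
Step 5: prey: 14+7-3=18; pred: 7+1-3=5
Step 6: prey: 18+9-3=24; pred: 5+1-2=4
Step 7: prey: 24+12-3=33; pred: 4+1-2=3
Step 8: prey: 33+16-3=46; pred: 3+1-1=3
Step 9: prey: 46+23-5=64; pred: 3+2-1=4
Step 10: prey: 64+32-10=86; pred: 4+5-2=7
Step 11: prey: 86+43-24=105; pred: 7+12-3=16
Step 12: prey: 105+52-67=90; pred: 16+33-8=41
Max prey = 105 at step 11

Answer: 105 11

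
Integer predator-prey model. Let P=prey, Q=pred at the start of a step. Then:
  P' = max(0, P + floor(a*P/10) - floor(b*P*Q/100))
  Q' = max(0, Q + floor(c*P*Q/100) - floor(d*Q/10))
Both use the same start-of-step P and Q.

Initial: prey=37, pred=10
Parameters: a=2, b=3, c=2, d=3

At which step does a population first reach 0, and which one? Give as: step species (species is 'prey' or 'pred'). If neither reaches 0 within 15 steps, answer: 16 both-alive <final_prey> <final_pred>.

Step 1: prey: 37+7-11=33; pred: 10+7-3=14
Step 2: prey: 33+6-13=26; pred: 14+9-4=19
Step 3: prey: 26+5-14=17; pred: 19+9-5=23
Step 4: prey: 17+3-11=9; pred: 23+7-6=24
Step 5: prey: 9+1-6=4; pred: 24+4-7=21
Step 6: prey: 4+0-2=2; pred: 21+1-6=16
Step 7: prey: 2+0-0=2; pred: 16+0-4=12
Step 8: prey: 2+0-0=2; pred: 12+0-3=9
Step 9: prey: 2+0-0=2; pred: 9+0-2=7
Step 10: prey: 2+0-0=2; pred: 7+0-2=5
Step 11: prey: 2+0-0=2; pred: 5+0-1=4
Step 12: prey: 2+0-0=2; pred: 4+0-1=3
Step 13: prey: 2+0-0=2; pred: 3+0-0=3
Steps 14-15: state stable at prey=2, pred=3 (no change)
No extinction within 15 steps

Answer: 16 both-alive 2 3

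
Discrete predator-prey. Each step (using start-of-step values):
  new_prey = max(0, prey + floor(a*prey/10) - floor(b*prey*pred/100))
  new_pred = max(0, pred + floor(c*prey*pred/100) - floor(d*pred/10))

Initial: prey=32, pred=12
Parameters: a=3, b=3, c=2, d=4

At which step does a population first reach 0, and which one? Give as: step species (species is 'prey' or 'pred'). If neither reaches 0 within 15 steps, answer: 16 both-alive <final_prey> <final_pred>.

Step 1: prey: 32+9-11=30; pred: 12+7-4=15
Step 2: prey: 30+9-13=26; pred: 15+9-6=18
Step 3: prey: 26+7-14=19; pred: 18+9-7=20
Step 4: prey: 19+5-11=13; pred: 20+7-8=19
Step 5: prey: 13+3-7=9; pred: 19+4-7=16
Step 6: prey: 9+2-4=7; pred: 16+2-6=12
Step 7: prey: 7+2-2=7; pred: 12+1-4=9
Step 8: prey: 7+2-1=8; pred: 9+1-3=7
Step 9: prey: 8+2-1=9; pred: 7+1-2=6
Step 10: prey: 9+2-1=10; pred: 6+1-2=5
Step 11: prey: 10+3-1=12; pred: 5+1-2=4
Step 12: prey: 12+3-1=14; pred: 4+0-1=3
Step 13: prey: 14+4-1=17; pred: 3+0-1=2
Step 14: prey: 17+5-1=21; pred: 2+0-0=2
Step 15: prey: 21+6-1=26; pred: 2+0-0=2
No extinction within 15 steps

Answer: 16 both-alive 26 2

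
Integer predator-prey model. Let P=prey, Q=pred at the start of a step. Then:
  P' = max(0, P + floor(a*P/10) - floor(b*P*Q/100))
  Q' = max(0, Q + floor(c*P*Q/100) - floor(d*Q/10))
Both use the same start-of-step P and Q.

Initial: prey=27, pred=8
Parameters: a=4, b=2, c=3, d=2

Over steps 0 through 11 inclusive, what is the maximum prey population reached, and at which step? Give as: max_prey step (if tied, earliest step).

Step 1: prey: 27+10-4=33; pred: 8+6-1=13
Step 2: prey: 33+13-8=38; pred: 13+12-2=23
Step 3: prey: 38+15-17=36; pred: 23+26-4=45
Step 4: prey: 36+14-32=18; pred: 45+48-9=84
Step 5: prey: 18+7-30=0; pred: 84+45-16=113
Step 6: prey: 0+0-0=0; pred: 113+0-22=91
Step 7: prey: 0+0-0=0; pred: 91+0-18=73
Step 8: prey: 0+0-0=0; pred: 73+0-14=59
Step 9: prey: 0+0-0=0; pred: 59+0-11=48
Step 10: prey: 0+0-0=0; pred: 48+0-9=39
Step 11: prey: 0+0-0=0; pred: 39+0-7=32
Max prey = 38 at step 2

Answer: 38 2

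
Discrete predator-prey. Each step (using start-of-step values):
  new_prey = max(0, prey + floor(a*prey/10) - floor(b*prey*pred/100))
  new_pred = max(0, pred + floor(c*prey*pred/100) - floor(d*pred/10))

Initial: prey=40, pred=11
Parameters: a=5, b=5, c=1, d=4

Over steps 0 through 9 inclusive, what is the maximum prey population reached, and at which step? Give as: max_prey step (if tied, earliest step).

Step 1: prey: 40+20-22=38; pred: 11+4-4=11
Step 2: prey: 38+19-20=37; pred: 11+4-4=11
Step 3: prey: 37+18-20=35; pred: 11+4-4=11
Step 4: prey: 35+17-19=33; pred: 11+3-4=10
Step 5: prey: 33+16-16=33; pred: 10+3-4=9
Step 6: prey: 33+16-14=35; pred: 9+2-3=8
Step 7: prey: 35+17-14=38; pred: 8+2-3=7
Step 8: prey: 38+19-13=44; pred: 7+2-2=7
Step 9: prey: 44+22-15=51; pred: 7+3-2=8
Max prey = 51 at step 9

Answer: 51 9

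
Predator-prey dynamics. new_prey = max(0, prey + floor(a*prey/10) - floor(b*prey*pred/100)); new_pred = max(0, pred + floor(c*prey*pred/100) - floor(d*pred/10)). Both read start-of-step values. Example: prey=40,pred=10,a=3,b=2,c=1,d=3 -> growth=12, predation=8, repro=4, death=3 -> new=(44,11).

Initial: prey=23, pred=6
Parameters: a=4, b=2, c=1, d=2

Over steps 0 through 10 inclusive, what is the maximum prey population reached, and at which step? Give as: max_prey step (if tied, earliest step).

Step 1: prey: 23+9-2=30; pred: 6+1-1=6
Step 2: prey: 30+12-3=39; pred: 6+1-1=6
Step 3: prey: 39+15-4=50; pred: 6+2-1=7
Step 4: prey: 50+20-7=63; pred: 7+3-1=9
Step 5: prey: 63+25-11=77; pred: 9+5-1=13
Step 6: prey: 77+30-20=87; pred: 13+10-2=21
Step 7: prey: 87+34-36=85; pred: 21+18-4=35
Step 8: prey: 85+34-59=60; pred: 35+29-7=57
Step 9: prey: 60+24-68=16; pred: 57+34-11=80
Step 10: prey: 16+6-25=0; pred: 80+12-16=76
Max prey = 87 at step 6

Answer: 87 6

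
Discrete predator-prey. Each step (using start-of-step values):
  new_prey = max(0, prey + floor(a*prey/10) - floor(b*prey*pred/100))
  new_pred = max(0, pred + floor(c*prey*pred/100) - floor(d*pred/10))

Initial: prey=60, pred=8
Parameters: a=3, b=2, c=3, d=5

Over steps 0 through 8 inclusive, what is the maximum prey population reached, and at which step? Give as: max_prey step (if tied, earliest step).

Step 1: prey: 60+18-9=69; pred: 8+14-4=18
Step 2: prey: 69+20-24=65; pred: 18+37-9=46
Step 3: prey: 65+19-59=25; pred: 46+89-23=112
Step 4: prey: 25+7-56=0; pred: 112+84-56=140
Step 5: prey: 0+0-0=0; pred: 140+0-70=70
Step 6: prey: 0+0-0=0; pred: 70+0-35=35
Step 7: prey: 0+0-0=0; pred: 35+0-17=18
Step 8: prey: 0+0-0=0; pred: 18+0-9=9
Max prey = 69 at step 1

Answer: 69 1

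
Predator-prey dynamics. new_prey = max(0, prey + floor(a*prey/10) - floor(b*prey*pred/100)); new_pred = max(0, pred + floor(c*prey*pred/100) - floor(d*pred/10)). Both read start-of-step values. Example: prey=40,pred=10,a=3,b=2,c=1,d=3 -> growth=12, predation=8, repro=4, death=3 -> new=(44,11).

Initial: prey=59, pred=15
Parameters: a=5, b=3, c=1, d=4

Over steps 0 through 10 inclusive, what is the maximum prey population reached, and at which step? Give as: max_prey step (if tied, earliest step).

Step 1: prey: 59+29-26=62; pred: 15+8-6=17
Step 2: prey: 62+31-31=62; pred: 17+10-6=21
Step 3: prey: 62+31-39=54; pred: 21+13-8=26
Step 4: prey: 54+27-42=39; pred: 26+14-10=30
Step 5: prey: 39+19-35=23; pred: 30+11-12=29
Step 6: prey: 23+11-20=14; pred: 29+6-11=24
Step 7: prey: 14+7-10=11; pred: 24+3-9=18
Step 8: prey: 11+5-5=11; pred: 18+1-7=12
Step 9: prey: 11+5-3=13; pred: 12+1-4=9
Step 10: prey: 13+6-3=16; pred: 9+1-3=7
Max prey = 62 at step 1

Answer: 62 1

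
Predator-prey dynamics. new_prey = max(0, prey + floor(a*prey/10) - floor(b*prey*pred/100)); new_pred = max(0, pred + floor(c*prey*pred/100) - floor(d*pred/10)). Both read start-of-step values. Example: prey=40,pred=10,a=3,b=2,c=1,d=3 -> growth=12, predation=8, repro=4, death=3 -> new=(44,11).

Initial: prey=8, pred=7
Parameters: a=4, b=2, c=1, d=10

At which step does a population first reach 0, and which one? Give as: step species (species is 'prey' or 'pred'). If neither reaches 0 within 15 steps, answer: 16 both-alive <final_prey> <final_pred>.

Answer: 1 pred

Derivation:
Step 1: prey: 8+3-1=10; pred: 7+0-7=0
First extinction: pred at step 1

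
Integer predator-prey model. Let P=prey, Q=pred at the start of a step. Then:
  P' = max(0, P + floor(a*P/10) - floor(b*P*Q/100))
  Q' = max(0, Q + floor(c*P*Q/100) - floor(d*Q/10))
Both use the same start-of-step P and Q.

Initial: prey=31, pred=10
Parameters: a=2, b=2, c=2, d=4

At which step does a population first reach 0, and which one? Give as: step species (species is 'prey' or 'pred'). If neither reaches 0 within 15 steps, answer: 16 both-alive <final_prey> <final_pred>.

Step 1: prey: 31+6-6=31; pred: 10+6-4=12
Step 2: prey: 31+6-7=30; pred: 12+7-4=15
Step 3: prey: 30+6-9=27; pred: 15+9-6=18
Step 4: prey: 27+5-9=23; pred: 18+9-7=20
Step 5: prey: 23+4-9=18; pred: 20+9-8=21
Step 6: prey: 18+3-7=14; pred: 21+7-8=20
Step 7: prey: 14+2-5=11; pred: 20+5-8=17
Step 8: prey: 11+2-3=10; pred: 17+3-6=14
Step 9: prey: 10+2-2=10; pred: 14+2-5=11
Step 10: prey: 10+2-2=10; pred: 11+2-4=9
Step 11: prey: 10+2-1=11; pred: 9+1-3=7
Step 12: prey: 11+2-1=12; pred: 7+1-2=6
Step 13: prey: 12+2-1=13; pred: 6+1-2=5
Step 14: prey: 13+2-1=14; pred: 5+1-2=4
Step 15: prey: 14+2-1=15; pred: 4+1-1=4
No extinction within 15 steps

Answer: 16 both-alive 15 4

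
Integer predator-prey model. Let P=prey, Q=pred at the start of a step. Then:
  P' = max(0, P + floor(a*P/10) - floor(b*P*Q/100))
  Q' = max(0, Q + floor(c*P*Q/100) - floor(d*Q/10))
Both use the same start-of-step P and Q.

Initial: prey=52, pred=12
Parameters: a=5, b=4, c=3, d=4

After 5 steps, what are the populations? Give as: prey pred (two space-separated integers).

Answer: 0 29

Derivation:
Step 1: prey: 52+26-24=54; pred: 12+18-4=26
Step 2: prey: 54+27-56=25; pred: 26+42-10=58
Step 3: prey: 25+12-58=0; pred: 58+43-23=78
Step 4: prey: 0+0-0=0; pred: 78+0-31=47
Step 5: prey: 0+0-0=0; pred: 47+0-18=29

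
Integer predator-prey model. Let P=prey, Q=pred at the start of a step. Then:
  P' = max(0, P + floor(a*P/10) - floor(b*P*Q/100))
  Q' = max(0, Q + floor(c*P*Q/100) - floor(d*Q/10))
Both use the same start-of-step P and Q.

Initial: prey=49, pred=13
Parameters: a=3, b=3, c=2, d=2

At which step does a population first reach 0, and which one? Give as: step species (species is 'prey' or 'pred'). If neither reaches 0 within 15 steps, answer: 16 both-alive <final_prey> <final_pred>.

Step 1: prey: 49+14-19=44; pred: 13+12-2=23
Step 2: prey: 44+13-30=27; pred: 23+20-4=39
Step 3: prey: 27+8-31=4; pred: 39+21-7=53
Step 4: prey: 4+1-6=0; pred: 53+4-10=47
First extinction: prey at step 4

Answer: 4 prey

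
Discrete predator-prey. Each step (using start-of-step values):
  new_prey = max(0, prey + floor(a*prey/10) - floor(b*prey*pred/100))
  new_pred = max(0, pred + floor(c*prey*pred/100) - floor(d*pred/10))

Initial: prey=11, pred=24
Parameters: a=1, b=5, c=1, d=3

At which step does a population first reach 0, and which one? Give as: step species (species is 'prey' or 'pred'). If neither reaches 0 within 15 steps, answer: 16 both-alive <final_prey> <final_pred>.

Step 1: prey: 11+1-13=0; pred: 24+2-7=19
First extinction: prey at step 1

Answer: 1 prey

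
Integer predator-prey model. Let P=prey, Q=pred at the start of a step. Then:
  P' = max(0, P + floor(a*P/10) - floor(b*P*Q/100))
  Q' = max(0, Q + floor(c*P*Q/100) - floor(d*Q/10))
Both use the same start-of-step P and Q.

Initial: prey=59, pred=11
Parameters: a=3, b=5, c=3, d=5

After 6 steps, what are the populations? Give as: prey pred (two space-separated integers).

Answer: 0 4

Derivation:
Step 1: prey: 59+17-32=44; pred: 11+19-5=25
Step 2: prey: 44+13-55=2; pred: 25+33-12=46
Step 3: prey: 2+0-4=0; pred: 46+2-23=25
Step 4: prey: 0+0-0=0; pred: 25+0-12=13
Step 5: prey: 0+0-0=0; pred: 13+0-6=7
Step 6: prey: 0+0-0=0; pred: 7+0-3=4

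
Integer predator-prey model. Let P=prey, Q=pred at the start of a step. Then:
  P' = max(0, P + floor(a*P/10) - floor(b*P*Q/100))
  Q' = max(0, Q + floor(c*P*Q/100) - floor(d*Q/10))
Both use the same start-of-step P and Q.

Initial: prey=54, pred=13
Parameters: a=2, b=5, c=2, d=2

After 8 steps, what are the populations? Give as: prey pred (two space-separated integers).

Step 1: prey: 54+10-35=29; pred: 13+14-2=25
Step 2: prey: 29+5-36=0; pred: 25+14-5=34
Step 3: prey: 0+0-0=0; pred: 34+0-6=28
Step 4: prey: 0+0-0=0; pred: 28+0-5=23
Step 5: prey: 0+0-0=0; pred: 23+0-4=19
Step 6: prey: 0+0-0=0; pred: 19+0-3=16
Step 7: prey: 0+0-0=0; pred: 16+0-3=13
Step 8: prey: 0+0-0=0; pred: 13+0-2=11

Answer: 0 11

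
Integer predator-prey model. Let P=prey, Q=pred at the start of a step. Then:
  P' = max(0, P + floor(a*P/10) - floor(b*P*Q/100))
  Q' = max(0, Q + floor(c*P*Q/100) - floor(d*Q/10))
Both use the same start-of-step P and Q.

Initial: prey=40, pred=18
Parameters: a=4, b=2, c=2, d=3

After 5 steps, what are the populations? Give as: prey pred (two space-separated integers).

Answer: 1 52

Derivation:
Step 1: prey: 40+16-14=42; pred: 18+14-5=27
Step 2: prey: 42+16-22=36; pred: 27+22-8=41
Step 3: prey: 36+14-29=21; pred: 41+29-12=58
Step 4: prey: 21+8-24=5; pred: 58+24-17=65
Step 5: prey: 5+2-6=1; pred: 65+6-19=52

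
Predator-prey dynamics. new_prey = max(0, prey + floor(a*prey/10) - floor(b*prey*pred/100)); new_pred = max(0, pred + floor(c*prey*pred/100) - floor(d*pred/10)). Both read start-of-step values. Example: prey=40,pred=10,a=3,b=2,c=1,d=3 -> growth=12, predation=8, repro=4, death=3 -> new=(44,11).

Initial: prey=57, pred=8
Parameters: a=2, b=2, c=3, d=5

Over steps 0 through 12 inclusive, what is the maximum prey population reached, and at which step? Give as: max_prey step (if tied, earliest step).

Step 1: prey: 57+11-9=59; pred: 8+13-4=17
Step 2: prey: 59+11-20=50; pred: 17+30-8=39
Step 3: prey: 50+10-39=21; pred: 39+58-19=78
Step 4: prey: 21+4-32=0; pred: 78+49-39=88
Step 5: prey: 0+0-0=0; pred: 88+0-44=44
Step 6: prey: 0+0-0=0; pred: 44+0-22=22
Step 7: prey: 0+0-0=0; pred: 22+0-11=11
Step 8: prey: 0+0-0=0; pred: 11+0-5=6
Step 9: prey: 0+0-0=0; pred: 6+0-3=3
Step 10: prey: 0+0-0=0; pred: 3+0-1=2
Step 11: prey: 0+0-0=0; pred: 2+0-1=1
Step 12: prey: 0+0-0=0; pred: 1+0-0=1
Max prey = 59 at step 1

Answer: 59 1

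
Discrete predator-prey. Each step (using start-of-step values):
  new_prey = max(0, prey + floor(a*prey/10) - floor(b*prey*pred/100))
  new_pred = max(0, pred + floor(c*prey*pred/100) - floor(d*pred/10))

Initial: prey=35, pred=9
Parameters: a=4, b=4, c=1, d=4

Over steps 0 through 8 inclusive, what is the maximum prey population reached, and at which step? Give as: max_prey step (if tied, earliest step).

Answer: 47 7

Derivation:
Step 1: prey: 35+14-12=37; pred: 9+3-3=9
Step 2: prey: 37+14-13=38; pred: 9+3-3=9
Step 3: prey: 38+15-13=40; pred: 9+3-3=9
Step 4: prey: 40+16-14=42; pred: 9+3-3=9
Step 5: prey: 42+16-15=43; pred: 9+3-3=9
Step 6: prey: 43+17-15=45; pred: 9+3-3=9
Step 7: prey: 45+18-16=47; pred: 9+4-3=10
Step 8: prey: 47+18-18=47; pred: 10+4-4=10
Max prey = 47 at step 7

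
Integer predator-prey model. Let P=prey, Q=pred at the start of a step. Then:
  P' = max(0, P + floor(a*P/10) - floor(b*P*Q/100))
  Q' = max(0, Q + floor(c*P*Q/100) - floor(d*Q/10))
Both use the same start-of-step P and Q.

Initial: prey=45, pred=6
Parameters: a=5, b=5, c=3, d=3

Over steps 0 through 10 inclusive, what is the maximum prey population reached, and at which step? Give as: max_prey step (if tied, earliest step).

Step 1: prey: 45+22-13=54; pred: 6+8-1=13
Step 2: prey: 54+27-35=46; pred: 13+21-3=31
Step 3: prey: 46+23-71=0; pred: 31+42-9=64
Step 4: prey: 0+0-0=0; pred: 64+0-19=45
Step 5: prey: 0+0-0=0; pred: 45+0-13=32
Step 6: prey: 0+0-0=0; pred: 32+0-9=23
Step 7: prey: 0+0-0=0; pred: 23+0-6=17
Step 8: prey: 0+0-0=0; pred: 17+0-5=12
Step 9: prey: 0+0-0=0; pred: 12+0-3=9
Step 10: prey: 0+0-0=0; pred: 9+0-2=7
Max prey = 54 at step 1

Answer: 54 1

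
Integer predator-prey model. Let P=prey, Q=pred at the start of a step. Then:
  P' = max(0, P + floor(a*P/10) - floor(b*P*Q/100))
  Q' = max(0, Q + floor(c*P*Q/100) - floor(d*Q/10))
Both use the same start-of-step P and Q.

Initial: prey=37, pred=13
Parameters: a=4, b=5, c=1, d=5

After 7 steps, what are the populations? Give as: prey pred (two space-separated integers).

Answer: 52 1

Derivation:
Step 1: prey: 37+14-24=27; pred: 13+4-6=11
Step 2: prey: 27+10-14=23; pred: 11+2-5=8
Step 3: prey: 23+9-9=23; pred: 8+1-4=5
Step 4: prey: 23+9-5=27; pred: 5+1-2=4
Step 5: prey: 27+10-5=32; pred: 4+1-2=3
Step 6: prey: 32+12-4=40; pred: 3+0-1=2
Step 7: prey: 40+16-4=52; pred: 2+0-1=1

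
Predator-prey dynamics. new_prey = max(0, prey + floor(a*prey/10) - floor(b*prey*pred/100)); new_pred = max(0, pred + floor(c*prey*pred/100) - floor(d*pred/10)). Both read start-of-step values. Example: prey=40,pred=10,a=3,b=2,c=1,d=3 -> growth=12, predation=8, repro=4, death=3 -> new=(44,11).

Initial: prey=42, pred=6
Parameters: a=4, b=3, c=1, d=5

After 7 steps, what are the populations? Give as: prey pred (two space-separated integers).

Step 1: prey: 42+16-7=51; pred: 6+2-3=5
Step 2: prey: 51+20-7=64; pred: 5+2-2=5
Step 3: prey: 64+25-9=80; pred: 5+3-2=6
Step 4: prey: 80+32-14=98; pred: 6+4-3=7
Step 5: prey: 98+39-20=117; pred: 7+6-3=10
Step 6: prey: 117+46-35=128; pred: 10+11-5=16
Step 7: prey: 128+51-61=118; pred: 16+20-8=28

Answer: 118 28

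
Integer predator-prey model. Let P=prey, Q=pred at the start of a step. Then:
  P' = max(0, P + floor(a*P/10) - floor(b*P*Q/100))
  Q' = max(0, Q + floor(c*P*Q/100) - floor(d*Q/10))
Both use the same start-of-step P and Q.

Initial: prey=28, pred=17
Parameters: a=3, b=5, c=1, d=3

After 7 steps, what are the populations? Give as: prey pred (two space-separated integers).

Step 1: prey: 28+8-23=13; pred: 17+4-5=16
Step 2: prey: 13+3-10=6; pred: 16+2-4=14
Step 3: prey: 6+1-4=3; pred: 14+0-4=10
Step 4: prey: 3+0-1=2; pred: 10+0-3=7
Step 5: prey: 2+0-0=2; pred: 7+0-2=5
Step 6: prey: 2+0-0=2; pred: 5+0-1=4
Step 7: prey: 2+0-0=2; pred: 4+0-1=3

Answer: 2 3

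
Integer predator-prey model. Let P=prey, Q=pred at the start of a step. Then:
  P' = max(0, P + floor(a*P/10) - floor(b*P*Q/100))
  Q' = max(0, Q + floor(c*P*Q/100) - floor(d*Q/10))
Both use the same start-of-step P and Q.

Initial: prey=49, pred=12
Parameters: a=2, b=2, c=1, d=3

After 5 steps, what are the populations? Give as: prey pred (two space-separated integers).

Answer: 26 20

Derivation:
Step 1: prey: 49+9-11=47; pred: 12+5-3=14
Step 2: prey: 47+9-13=43; pred: 14+6-4=16
Step 3: prey: 43+8-13=38; pred: 16+6-4=18
Step 4: prey: 38+7-13=32; pred: 18+6-5=19
Step 5: prey: 32+6-12=26; pred: 19+6-5=20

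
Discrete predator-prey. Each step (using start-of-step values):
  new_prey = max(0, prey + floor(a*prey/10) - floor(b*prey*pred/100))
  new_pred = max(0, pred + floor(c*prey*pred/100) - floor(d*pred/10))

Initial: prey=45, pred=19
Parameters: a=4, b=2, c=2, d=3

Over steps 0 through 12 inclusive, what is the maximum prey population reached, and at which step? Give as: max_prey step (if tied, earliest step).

Answer: 46 1

Derivation:
Step 1: prey: 45+18-17=46; pred: 19+17-5=31
Step 2: prey: 46+18-28=36; pred: 31+28-9=50
Step 3: prey: 36+14-36=14; pred: 50+36-15=71
Step 4: prey: 14+5-19=0; pred: 71+19-21=69
Step 5: prey: 0+0-0=0; pred: 69+0-20=49
Step 6: prey: 0+0-0=0; pred: 49+0-14=35
Step 7: prey: 0+0-0=0; pred: 35+0-10=25
Step 8: prey: 0+0-0=0; pred: 25+0-7=18
Step 9: prey: 0+0-0=0; pred: 18+0-5=13
Step 10: prey: 0+0-0=0; pred: 13+0-3=10
Step 11: prey: 0+0-0=0; pred: 10+0-3=7
Step 12: prey: 0+0-0=0; pred: 7+0-2=5
Max prey = 46 at step 1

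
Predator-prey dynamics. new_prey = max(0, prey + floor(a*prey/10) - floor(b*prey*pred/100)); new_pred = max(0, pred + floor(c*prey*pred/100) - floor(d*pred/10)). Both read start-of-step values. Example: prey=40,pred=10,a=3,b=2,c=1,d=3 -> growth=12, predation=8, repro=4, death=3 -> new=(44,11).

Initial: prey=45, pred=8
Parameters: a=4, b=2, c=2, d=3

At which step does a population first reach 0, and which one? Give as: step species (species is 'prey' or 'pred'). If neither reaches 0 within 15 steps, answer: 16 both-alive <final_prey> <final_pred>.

Step 1: prey: 45+18-7=56; pred: 8+7-2=13
Step 2: prey: 56+22-14=64; pred: 13+14-3=24
Step 3: prey: 64+25-30=59; pred: 24+30-7=47
Step 4: prey: 59+23-55=27; pred: 47+55-14=88
Step 5: prey: 27+10-47=0; pred: 88+47-26=109
First extinction: prey at step 5

Answer: 5 prey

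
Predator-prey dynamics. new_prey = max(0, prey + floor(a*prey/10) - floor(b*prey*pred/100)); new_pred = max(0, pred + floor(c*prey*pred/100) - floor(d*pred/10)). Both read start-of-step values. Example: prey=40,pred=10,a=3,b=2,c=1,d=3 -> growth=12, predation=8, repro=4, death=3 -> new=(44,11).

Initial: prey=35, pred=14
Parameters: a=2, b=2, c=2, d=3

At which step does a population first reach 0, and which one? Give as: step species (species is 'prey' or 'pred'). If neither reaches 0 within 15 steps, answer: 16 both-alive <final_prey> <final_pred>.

Step 1: prey: 35+7-9=33; pred: 14+9-4=19
Step 2: prey: 33+6-12=27; pred: 19+12-5=26
Step 3: prey: 27+5-14=18; pred: 26+14-7=33
Step 4: prey: 18+3-11=10; pred: 33+11-9=35
Step 5: prey: 10+2-7=5; pred: 35+7-10=32
Step 6: prey: 5+1-3=3; pred: 32+3-9=26
Step 7: prey: 3+0-1=2; pred: 26+1-7=20
Step 8: prey: 2+0-0=2; pred: 20+0-6=14
Step 9: prey: 2+0-0=2; pred: 14+0-4=10
Step 10: prey: 2+0-0=2; pred: 10+0-3=7
Step 11: prey: 2+0-0=2; pred: 7+0-2=5
Step 12: prey: 2+0-0=2; pred: 5+0-1=4
Step 13: prey: 2+0-0=2; pred: 4+0-1=3
Step 14: prey: 2+0-0=2; pred: 3+0-0=3
Steps 15-15: state stable at prey=2, pred=3 (no change)
No extinction within 15 steps

Answer: 16 both-alive 2 3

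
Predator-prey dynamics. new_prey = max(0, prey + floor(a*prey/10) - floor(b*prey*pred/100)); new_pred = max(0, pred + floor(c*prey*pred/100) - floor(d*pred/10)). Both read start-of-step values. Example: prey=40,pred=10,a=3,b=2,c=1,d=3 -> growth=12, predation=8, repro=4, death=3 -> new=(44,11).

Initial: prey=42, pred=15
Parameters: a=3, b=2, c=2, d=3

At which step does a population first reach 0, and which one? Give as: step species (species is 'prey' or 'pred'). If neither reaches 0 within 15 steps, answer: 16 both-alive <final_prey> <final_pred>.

Step 1: prey: 42+12-12=42; pred: 15+12-4=23
Step 2: prey: 42+12-19=35; pred: 23+19-6=36
Step 3: prey: 35+10-25=20; pred: 36+25-10=51
Step 4: prey: 20+6-20=6; pred: 51+20-15=56
Step 5: prey: 6+1-6=1; pred: 56+6-16=46
Step 6: prey: 1+0-0=1; pred: 46+0-13=33
Step 7: prey: 1+0-0=1; pred: 33+0-9=24
Step 8: prey: 1+0-0=1; pred: 24+0-7=17
Step 9: prey: 1+0-0=1; pred: 17+0-5=12
Step 10: prey: 1+0-0=1; pred: 12+0-3=9
Step 11: prey: 1+0-0=1; pred: 9+0-2=7
Step 12: prey: 1+0-0=1; pred: 7+0-2=5
Step 13: prey: 1+0-0=1; pred: 5+0-1=4
Step 14: prey: 1+0-0=1; pred: 4+0-1=3
Step 15: prey: 1+0-0=1; pred: 3+0-0=3
No extinction within 15 steps

Answer: 16 both-alive 1 3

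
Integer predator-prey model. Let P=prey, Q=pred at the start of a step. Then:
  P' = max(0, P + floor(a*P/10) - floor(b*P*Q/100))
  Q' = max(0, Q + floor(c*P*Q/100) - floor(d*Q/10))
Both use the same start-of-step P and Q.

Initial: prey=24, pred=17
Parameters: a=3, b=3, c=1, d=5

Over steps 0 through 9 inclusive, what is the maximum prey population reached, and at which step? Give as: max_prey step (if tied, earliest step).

Step 1: prey: 24+7-12=19; pred: 17+4-8=13
Step 2: prey: 19+5-7=17; pred: 13+2-6=9
Step 3: prey: 17+5-4=18; pred: 9+1-4=6
Step 4: prey: 18+5-3=20; pred: 6+1-3=4
Step 5: prey: 20+6-2=24; pred: 4+0-2=2
Step 6: prey: 24+7-1=30; pred: 2+0-1=1
Step 7: prey: 30+9-0=39; pred: 1+0-0=1
Step 8: prey: 39+11-1=49; pred: 1+0-0=1
Step 9: prey: 49+14-1=62; pred: 1+0-0=1
Max prey = 62 at step 9

Answer: 62 9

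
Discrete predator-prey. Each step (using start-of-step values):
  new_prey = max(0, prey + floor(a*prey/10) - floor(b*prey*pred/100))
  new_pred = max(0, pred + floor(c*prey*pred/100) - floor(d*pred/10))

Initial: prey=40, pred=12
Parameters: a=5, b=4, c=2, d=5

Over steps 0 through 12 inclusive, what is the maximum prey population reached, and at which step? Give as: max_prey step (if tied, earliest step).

Answer: 41 1

Derivation:
Step 1: prey: 40+20-19=41; pred: 12+9-6=15
Step 2: prey: 41+20-24=37; pred: 15+12-7=20
Step 3: prey: 37+18-29=26; pred: 20+14-10=24
Step 4: prey: 26+13-24=15; pred: 24+12-12=24
Step 5: prey: 15+7-14=8; pred: 24+7-12=19
Step 6: prey: 8+4-6=6; pred: 19+3-9=13
Step 7: prey: 6+3-3=6; pred: 13+1-6=8
Step 8: prey: 6+3-1=8; pred: 8+0-4=4
Step 9: prey: 8+4-1=11; pred: 4+0-2=2
Step 10: prey: 11+5-0=16; pred: 2+0-1=1
Step 11: prey: 16+8-0=24; pred: 1+0-0=1
Step 12: prey: 24+12-0=36; pred: 1+0-0=1
Max prey = 41 at step 1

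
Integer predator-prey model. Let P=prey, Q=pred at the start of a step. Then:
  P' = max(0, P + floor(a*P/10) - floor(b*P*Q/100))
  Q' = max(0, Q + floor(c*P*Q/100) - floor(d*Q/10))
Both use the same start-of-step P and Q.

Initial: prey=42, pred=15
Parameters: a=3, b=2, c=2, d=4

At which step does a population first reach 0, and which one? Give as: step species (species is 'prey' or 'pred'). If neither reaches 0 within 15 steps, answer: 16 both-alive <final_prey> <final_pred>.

Answer: 16 both-alive 2 2

Derivation:
Step 1: prey: 42+12-12=42; pred: 15+12-6=21
Step 2: prey: 42+12-17=37; pred: 21+17-8=30
Step 3: prey: 37+11-22=26; pred: 30+22-12=40
Step 4: prey: 26+7-20=13; pred: 40+20-16=44
Step 5: prey: 13+3-11=5; pred: 44+11-17=38
Step 6: prey: 5+1-3=3; pred: 38+3-15=26
Step 7: prey: 3+0-1=2; pred: 26+1-10=17
Step 8: prey: 2+0-0=2; pred: 17+0-6=11
Step 9: prey: 2+0-0=2; pred: 11+0-4=7
Step 10: prey: 2+0-0=2; pred: 7+0-2=5
Step 11: prey: 2+0-0=2; pred: 5+0-2=3
Step 12: prey: 2+0-0=2; pred: 3+0-1=2
Step 13: prey: 2+0-0=2; pred: 2+0-0=2
Steps 14-15: state stable at prey=2, pred=2 (no change)
No extinction within 15 steps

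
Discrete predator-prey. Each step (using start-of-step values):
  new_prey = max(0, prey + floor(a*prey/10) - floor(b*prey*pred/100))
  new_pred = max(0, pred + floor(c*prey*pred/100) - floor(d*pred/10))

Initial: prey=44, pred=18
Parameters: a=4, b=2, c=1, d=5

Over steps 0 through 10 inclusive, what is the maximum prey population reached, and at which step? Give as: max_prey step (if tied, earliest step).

Answer: 70 6

Derivation:
Step 1: prey: 44+17-15=46; pred: 18+7-9=16
Step 2: prey: 46+18-14=50; pred: 16+7-8=15
Step 3: prey: 50+20-15=55; pred: 15+7-7=15
Step 4: prey: 55+22-16=61; pred: 15+8-7=16
Step 5: prey: 61+24-19=66; pred: 16+9-8=17
Step 6: prey: 66+26-22=70; pred: 17+11-8=20
Step 7: prey: 70+28-28=70; pred: 20+14-10=24
Step 8: prey: 70+28-33=65; pred: 24+16-12=28
Step 9: prey: 65+26-36=55; pred: 28+18-14=32
Step 10: prey: 55+22-35=42; pred: 32+17-16=33
Max prey = 70 at step 6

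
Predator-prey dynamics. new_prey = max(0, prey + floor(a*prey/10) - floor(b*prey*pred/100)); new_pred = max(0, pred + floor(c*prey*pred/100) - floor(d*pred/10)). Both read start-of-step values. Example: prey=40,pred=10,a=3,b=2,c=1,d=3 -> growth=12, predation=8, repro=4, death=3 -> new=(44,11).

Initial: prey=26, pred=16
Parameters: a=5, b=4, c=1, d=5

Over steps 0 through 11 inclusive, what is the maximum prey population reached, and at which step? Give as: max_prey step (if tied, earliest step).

Answer: 204 10

Derivation:
Step 1: prey: 26+13-16=23; pred: 16+4-8=12
Step 2: prey: 23+11-11=23; pred: 12+2-6=8
Step 3: prey: 23+11-7=27; pred: 8+1-4=5
Step 4: prey: 27+13-5=35; pred: 5+1-2=4
Step 5: prey: 35+17-5=47; pred: 4+1-2=3
Step 6: prey: 47+23-5=65; pred: 3+1-1=3
Step 7: prey: 65+32-7=90; pred: 3+1-1=3
Step 8: prey: 90+45-10=125; pred: 3+2-1=4
Step 9: prey: 125+62-20=167; pred: 4+5-2=7
Step 10: prey: 167+83-46=204; pred: 7+11-3=15
Step 11: prey: 204+102-122=184; pred: 15+30-7=38
Max prey = 204 at step 10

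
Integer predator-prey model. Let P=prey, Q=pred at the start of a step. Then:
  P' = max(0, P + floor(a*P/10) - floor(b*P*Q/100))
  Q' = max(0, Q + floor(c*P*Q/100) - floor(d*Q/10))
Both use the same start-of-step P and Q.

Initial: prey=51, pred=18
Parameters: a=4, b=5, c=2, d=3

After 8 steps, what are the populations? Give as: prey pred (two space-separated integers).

Step 1: prey: 51+20-45=26; pred: 18+18-5=31
Step 2: prey: 26+10-40=0; pred: 31+16-9=38
Step 3: prey: 0+0-0=0; pred: 38+0-11=27
Step 4: prey: 0+0-0=0; pred: 27+0-8=19
Step 5: prey: 0+0-0=0; pred: 19+0-5=14
Step 6: prey: 0+0-0=0; pred: 14+0-4=10
Step 7: prey: 0+0-0=0; pred: 10+0-3=7
Step 8: prey: 0+0-0=0; pred: 7+0-2=5

Answer: 0 5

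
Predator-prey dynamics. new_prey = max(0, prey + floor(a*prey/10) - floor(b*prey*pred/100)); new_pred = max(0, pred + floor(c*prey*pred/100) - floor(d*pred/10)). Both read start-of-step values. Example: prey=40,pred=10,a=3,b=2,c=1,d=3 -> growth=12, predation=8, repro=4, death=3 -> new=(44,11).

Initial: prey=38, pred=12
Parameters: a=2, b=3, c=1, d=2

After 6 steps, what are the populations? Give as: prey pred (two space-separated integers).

Step 1: prey: 38+7-13=32; pred: 12+4-2=14
Step 2: prey: 32+6-13=25; pred: 14+4-2=16
Step 3: prey: 25+5-12=18; pred: 16+4-3=17
Step 4: prey: 18+3-9=12; pred: 17+3-3=17
Step 5: prey: 12+2-6=8; pred: 17+2-3=16
Step 6: prey: 8+1-3=6; pred: 16+1-3=14

Answer: 6 14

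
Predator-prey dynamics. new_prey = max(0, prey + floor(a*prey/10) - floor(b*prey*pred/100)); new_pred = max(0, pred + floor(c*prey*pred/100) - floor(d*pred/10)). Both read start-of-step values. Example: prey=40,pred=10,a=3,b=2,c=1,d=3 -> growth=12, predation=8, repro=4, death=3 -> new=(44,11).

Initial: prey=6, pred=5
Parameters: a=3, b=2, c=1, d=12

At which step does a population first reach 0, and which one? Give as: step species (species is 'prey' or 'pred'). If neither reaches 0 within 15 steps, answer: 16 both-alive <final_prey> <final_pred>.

Answer: 1 pred

Derivation:
Step 1: prey: 6+1-0=7; pred: 5+0-6=0
First extinction: pred at step 1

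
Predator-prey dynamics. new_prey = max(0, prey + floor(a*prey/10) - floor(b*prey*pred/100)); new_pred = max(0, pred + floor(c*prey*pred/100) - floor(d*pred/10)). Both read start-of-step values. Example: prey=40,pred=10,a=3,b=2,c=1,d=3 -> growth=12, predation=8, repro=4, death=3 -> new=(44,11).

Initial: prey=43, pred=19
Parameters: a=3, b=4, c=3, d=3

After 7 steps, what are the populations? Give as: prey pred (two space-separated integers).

Answer: 0 10

Derivation:
Step 1: prey: 43+12-32=23; pred: 19+24-5=38
Step 2: prey: 23+6-34=0; pred: 38+26-11=53
Step 3: prey: 0+0-0=0; pred: 53+0-15=38
Step 4: prey: 0+0-0=0; pred: 38+0-11=27
Step 5: prey: 0+0-0=0; pred: 27+0-8=19
Step 6: prey: 0+0-0=0; pred: 19+0-5=14
Step 7: prey: 0+0-0=0; pred: 14+0-4=10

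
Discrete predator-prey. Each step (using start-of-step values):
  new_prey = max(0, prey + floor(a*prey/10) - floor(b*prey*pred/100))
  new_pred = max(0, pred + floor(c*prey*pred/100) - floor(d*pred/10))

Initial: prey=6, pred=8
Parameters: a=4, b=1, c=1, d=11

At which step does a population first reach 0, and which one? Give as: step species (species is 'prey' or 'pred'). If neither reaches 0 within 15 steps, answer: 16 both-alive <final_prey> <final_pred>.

Step 1: prey: 6+2-0=8; pred: 8+0-8=0
First extinction: pred at step 1

Answer: 1 pred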